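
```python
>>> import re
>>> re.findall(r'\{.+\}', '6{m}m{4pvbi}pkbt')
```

['{m}m{4pvbi}']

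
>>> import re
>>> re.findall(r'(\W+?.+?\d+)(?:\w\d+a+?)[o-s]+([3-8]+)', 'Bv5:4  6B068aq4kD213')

Pattern: one or more of a non-word character (lazy), then one or more of any character (lazy), then one or more of a digit (captured); then a word character, then one or more of a digit, then one or more of a literal 'a' (lazy) (non-capturing group); then one or more of a character in [o-s]; then one or more of a character in [3-8] (captured).
The `?` after the quantifier makes it lazy — it takes as little as possible before letting the rest of the pattern try.
Walking the string: at [3:15] match ':4  6B068aq4', groups = (':4  6', '4').
Multiple groups make `findall` return tuples — one 2-tuple for the one match.

[(':4  6', '4')]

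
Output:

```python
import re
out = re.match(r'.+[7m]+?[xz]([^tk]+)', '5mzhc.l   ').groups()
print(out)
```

('hc.l   ',)

This matches one or more of any character; then one or more of one of [7m] (lazy), then one of [xz]; then one or more of any character except [tk] (captured).
`re.match` won't scan ahead — the pattern has to work from the very first character.
The match spans [0:10] → '5mzhc.l   '.
Captured: group 1 = 'hc.l   '.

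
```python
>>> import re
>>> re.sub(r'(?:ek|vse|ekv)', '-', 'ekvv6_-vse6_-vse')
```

'-vv6_--6_--'

Alternation tries branches left to right and keeps the first one that lets the overall match succeed at that position.
Matches: at [0:2] → 'ek'; at [7:10] → 'vse'; at [13:16] → 'vse'.
`sub` substitutes '-' at each match site.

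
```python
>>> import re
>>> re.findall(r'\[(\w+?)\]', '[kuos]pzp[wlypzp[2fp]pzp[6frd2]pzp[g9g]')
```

One capturing group, so `findall` returns just the captured substring from each match — 4 in all.

['kuos', '2fp', '6frd2', 'g9g']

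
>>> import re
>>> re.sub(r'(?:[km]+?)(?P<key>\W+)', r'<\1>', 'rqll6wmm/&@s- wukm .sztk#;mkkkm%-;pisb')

'rqll6w</&@>s- wu< .>szt<#;><%-;>pisb'

Pattern: one or more of one of [km] (lazy) (non-capturing group); then one or more of a non-word character (captured as 'key').
The replacement refers to a captured group, so each match is rewritten using its own captured text.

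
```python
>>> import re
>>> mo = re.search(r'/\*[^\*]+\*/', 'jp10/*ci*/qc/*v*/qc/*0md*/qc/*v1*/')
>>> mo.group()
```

'/*ci*/'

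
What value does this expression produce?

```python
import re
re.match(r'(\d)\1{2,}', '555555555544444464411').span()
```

(0, 10)

After group 1 captures some text, `\1` only succeeds where that same text appears again.
With `match`, the pattern is implicitly anchored at the beginning.
The match spans [0:10] → '5555555555'.
Captured: group 1 = '5'.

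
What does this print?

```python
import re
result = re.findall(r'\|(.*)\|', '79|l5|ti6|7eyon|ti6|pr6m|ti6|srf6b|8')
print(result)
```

['l5|ti6|7eyon|ti6|pr6m|ti6|srf6b']

Scanning left to right: at [2:35] match '|l5|ti6|7eyon|ti6|pr6m|ti6|srf6b|', group 1 = 'l5|ti6|7eyon|ti6|pr6m|ti6|srf6b'.
`findall` collects group 1 from the one match (1 total).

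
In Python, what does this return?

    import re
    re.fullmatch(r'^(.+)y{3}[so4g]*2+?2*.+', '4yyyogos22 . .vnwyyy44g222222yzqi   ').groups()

The match spans [0:36] → '4yyyogos22 . .vnwyyy44g222222yzqi   '.
Captured: group 1 = '4yyyogos22 . .vnw'.

('4yyyogos22 . .vnw',)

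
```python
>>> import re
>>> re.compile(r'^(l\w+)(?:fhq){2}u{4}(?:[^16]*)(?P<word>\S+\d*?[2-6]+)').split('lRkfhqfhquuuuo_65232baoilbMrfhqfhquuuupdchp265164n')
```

The pattern matches anchored at the start of the string; then a literal 'l', then one or more of a word character (captured); then the literal 'fhq' repeated 2 times, then exactly 4 of a literal 'u'; then zero or more of any character except [16] (non-capturing group); then one or more of a non-whitespace character, then zero or more of a digit (lazy), then one or more of a character in [2-6] (captured as 'word').
The group in the pattern means `split` returns the separators' captures alongside the pieces.

['', 'lRkfhqfhquuuuo_65232baoilbMr', '65164', 'n']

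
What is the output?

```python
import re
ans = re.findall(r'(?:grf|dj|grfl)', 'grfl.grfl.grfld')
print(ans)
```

['grf', 'grf', 'grf']

Branches in `(...|...)` are attempted left-to-right; the first branch that allows the whole pattern to succeed is taken.
`findall` yields the raw match text (3 of them) because the pattern has no groups.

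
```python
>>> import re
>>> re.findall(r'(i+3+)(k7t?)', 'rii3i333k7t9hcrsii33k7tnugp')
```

[('i333', 'k7t'), ('ii33', 'k7t')]

Pattern: one or more of a literal 'i', then one or more of the literal '3' (captured); then the literal 'k7', then optionally a literal 't' (captured).
Matches: at [4:11] match 'i333k7t', groups = ('i333', 'k7t'); at [16:23] match 'ii33k7t', groups = ('ii33', 'k7t').
2 groups means each result is a tuple of 2 captured strings — 2 here.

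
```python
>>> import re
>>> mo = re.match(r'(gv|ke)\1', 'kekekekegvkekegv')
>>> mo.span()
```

(0, 4)

`\1` has to match the exact text group 1 already captured.
With `match`, the pattern is implicitly anchored at the beginning.
The match spans [0:4] → 'keke'.
Captured: group 1 = 'ke'.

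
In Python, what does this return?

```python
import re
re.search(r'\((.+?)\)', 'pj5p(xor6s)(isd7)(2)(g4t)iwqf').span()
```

(4, 11)

Lazy quantifiers expand one character at a time until the remainder of the pattern can match.
The match spans [4:11] → '(xor6s)'.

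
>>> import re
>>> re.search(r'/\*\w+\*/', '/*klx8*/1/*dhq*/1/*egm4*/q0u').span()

The match spans [0:8] → '/*klx8*/'.

(0, 8)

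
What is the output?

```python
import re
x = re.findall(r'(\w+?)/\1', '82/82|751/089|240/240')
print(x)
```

['82', '240']

After group 1 captures some text, `\1` only succeeds where that same text appears again.
Walking the string: at [0:5] match '82/82', group 1 = '82'; at [14:21] match '240/240', group 1 = '240'.
Because there's exactly one group, `findall` drops the full match and keeps group 1 from each hit.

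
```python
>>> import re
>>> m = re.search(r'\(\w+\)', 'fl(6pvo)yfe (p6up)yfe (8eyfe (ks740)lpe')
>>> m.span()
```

(2, 8)

`re.search` scans for the first position where the pattern succeeds.
The match spans [2:8] → '(6pvo)'.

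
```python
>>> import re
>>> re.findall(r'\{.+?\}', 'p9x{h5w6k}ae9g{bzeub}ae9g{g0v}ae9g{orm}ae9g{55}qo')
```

The `?` after the quantifier makes it lazy — it takes as little as possible before letting the rest of the pattern try.
No capturing groups, so `findall` returns the 5 full match strings.

['{h5w6k}', '{bzeub}', '{g0v}', '{orm}', '{55}']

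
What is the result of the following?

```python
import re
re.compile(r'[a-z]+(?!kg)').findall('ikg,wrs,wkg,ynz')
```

['ikg', 'wrs', 'wkg', 'ynz']

`(?!…)`/`(?<!…)` only lets a position through if the neighbouring text does NOT match; no characters are consumed.
Scanning left to right: at [0:3] → 'ikg'; at [4:7] → 'wrs'; at [8:11] → 'wkg'; at [12:15] → 'ynz'.
No capturing groups, so `findall` returns the 4 full match strings.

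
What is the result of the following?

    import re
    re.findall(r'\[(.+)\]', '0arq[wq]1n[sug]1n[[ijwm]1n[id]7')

Walking the string: at [4:30] match '[wq]1n[sug]1n[[ijwm]1n[id]', group 1 = 'wq]1n[sug]1n[[ijwm]1n[id'.
With a single group, `findall` returns only what that group captured — 1 item.

['wq]1n[sug]1n[[ijwm]1n[id']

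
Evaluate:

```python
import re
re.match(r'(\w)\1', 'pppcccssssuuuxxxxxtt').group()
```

The backreference `\1` re-matches whatever the first group consumed, character for character.
With `match`, the pattern is implicitly anchored at the beginning.
The match spans [0:2] → 'pp'.
Captured: group 1 = 'p'.

'pp'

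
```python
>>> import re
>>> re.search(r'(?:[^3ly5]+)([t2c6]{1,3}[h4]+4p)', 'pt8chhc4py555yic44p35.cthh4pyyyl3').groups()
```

('c44p',)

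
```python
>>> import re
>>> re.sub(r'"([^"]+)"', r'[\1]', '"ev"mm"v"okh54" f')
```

Matches: at [0:4] → '"ev"'; at [6:9] → '"v"'.
Each match is replaced using the text its own group 1 captured.

'[ev]mm[v]okh54" f'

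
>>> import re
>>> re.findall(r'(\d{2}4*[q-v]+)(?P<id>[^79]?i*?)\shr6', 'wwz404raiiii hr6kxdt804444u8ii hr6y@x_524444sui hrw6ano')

This matches exactly 2 of a digit, then zero or more of the literal '4', then one or more of a character in [q-v] (captured); then optionally any character except [79], then zero or more of the literal 'i' (lazy) (captured as 'id'); then whitespace, then the literal 'hr6'.
Multiple groups make `findall` return tuples — one 2-tuple for each match.

[('404r', 'aiiii'), ('804444u', '8ii')]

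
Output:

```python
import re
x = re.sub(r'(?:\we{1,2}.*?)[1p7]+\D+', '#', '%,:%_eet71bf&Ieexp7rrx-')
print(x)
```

%,:%#7rrx-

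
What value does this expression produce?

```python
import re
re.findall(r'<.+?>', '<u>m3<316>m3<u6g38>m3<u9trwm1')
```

Scanning left to right: at [0:3] → '<u>'; at [5:10] → '<316>'; at [12:19] → '<u6g38>'.
Since nothing is captured, `findall` lists the 3 matched substrings directly.

['<u>', '<316>', '<u6g38>']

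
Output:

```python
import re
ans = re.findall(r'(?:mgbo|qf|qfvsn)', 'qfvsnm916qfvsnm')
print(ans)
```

Alternation tries branches left to right and keeps the first one that lets the overall match succeed at that position.
Scanning left to right: at [0:2] → 'qf'; at [9:11] → 'qf'.
With no groups in the pattern, `findall` gives back each whole match — 2 here.

['qf', 'qf']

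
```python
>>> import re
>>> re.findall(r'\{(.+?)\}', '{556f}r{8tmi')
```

['556f']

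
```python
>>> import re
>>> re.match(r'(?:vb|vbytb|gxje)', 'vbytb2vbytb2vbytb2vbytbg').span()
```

`|` is ordered: at each position the engine commits to the first alternative that works.
`re.match` won't scan ahead — the pattern has to work from the very first character.
The match spans [0:2] → 'vb'.

(0, 2)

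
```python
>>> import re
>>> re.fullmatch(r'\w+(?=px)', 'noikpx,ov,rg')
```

None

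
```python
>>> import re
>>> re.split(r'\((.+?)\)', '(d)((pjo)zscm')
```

The `?` after the quantifier makes it lazy — it takes as little as possible before letting the rest of the pattern try.
`re.split` interleaves the captured-group text with the surrounding fragments.

['', 'd', '', '(pjo', 'zscm']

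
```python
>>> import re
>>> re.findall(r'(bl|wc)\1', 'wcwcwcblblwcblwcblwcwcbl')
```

`\1` has to match the exact text group 1 already captured.
One capturing group, so `findall` returns just the captured substring from each match — 3 in all.

['wc', 'bl', 'wc']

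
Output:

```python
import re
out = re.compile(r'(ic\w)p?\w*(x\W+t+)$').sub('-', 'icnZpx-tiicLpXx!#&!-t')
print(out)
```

icnZpx-ti-

This matches the literal 'ic', then a word character (captured); then optionally the literal 'p', then zero or more of a word character; then the literal 'x', then one or more of a non-word character, then one or more of a literal 't' (captured); then anchored at the end.
`sub` substitutes '-' at each match site.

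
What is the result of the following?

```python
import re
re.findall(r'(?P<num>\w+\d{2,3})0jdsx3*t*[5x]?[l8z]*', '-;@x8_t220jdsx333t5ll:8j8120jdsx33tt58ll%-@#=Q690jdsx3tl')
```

['x8_t22', '8j812', 'Q69']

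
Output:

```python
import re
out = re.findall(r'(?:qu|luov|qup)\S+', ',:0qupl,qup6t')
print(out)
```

['qupl,qup6t']

Walking the string: at [3:13] → 'qupl,qup6t'.
`findall` yields the raw match text (1 of them) because the pattern has no groups.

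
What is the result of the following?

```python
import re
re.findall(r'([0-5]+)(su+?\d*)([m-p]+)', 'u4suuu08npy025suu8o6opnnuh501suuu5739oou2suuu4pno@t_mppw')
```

This matches one or more of a character in [0-5] (captured); then the literal 's', then one or more of the literal 'u' (lazy), then zero or more of a digit (captured); then one or more of a character in [m-p] (captured).
Matches: at [1:10] match '4suuu08np', groups = ('4', 'suuu08', 'np'); at [11:19] match '025suu8o', groups = ('025', 'suu8', 'o'); at [26:39] match '501suuu5739oo', groups = ('501', 'suuu5739', 'oo'); at [40:49] match '2suuu4pno', groups = ('2', 'suuu4', 'pno').
`findall` packs the 3 group values into a tuple for every match.

[('4', 'suuu08', 'np'), ('025', 'suu8', 'o'), ('501', 'suuu5739', 'oo'), ('2', 'suuu4', 'pno')]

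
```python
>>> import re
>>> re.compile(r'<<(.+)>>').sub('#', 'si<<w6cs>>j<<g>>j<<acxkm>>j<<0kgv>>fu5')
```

Matches: at [2:35] → '<<w6cs>>j<<g>>j<<acxkm>>j<<0kgv>>'.
`sub` substitutes '#' at each match site.

'si#fu5'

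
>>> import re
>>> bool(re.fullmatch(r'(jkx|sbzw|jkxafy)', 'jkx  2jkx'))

False

`fullmatch` succeeds only if the pattern covers the string from start to end.
Here the pattern can't cover the whole string, so the call returns None, and `bool(None)` is False.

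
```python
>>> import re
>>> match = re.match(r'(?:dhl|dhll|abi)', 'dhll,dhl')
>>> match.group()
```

'dhl'

`|` is ordered: at each position the engine commits to the first alternative that works.
With `match`, the pattern is implicitly anchored at the beginning.
The match spans [0:3] → 'dhl'.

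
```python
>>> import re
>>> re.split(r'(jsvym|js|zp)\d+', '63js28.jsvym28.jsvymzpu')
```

['63', 'js', '.', 'jsvym', '.jsvymzpu']

Because the pattern has a capturing group, `split` also inserts each captured text between the pieces.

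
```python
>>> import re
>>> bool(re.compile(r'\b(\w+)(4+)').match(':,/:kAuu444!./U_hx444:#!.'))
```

Pattern: a word boundary (`\b`, zero-width); then one or more of a word character (captured); then one or more of a literal '4' (captured).
`match` is anchored at position 0; if the pattern doesn't fit there, it returns None.
Here position 0 doesn't satisfy it, so the call returns None, and `bool(None)` is False.

False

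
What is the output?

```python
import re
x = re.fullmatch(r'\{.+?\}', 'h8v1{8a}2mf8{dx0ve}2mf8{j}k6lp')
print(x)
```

None

For `fullmatch`, every character of the input must be accounted for by the pattern.
Here the pattern can't cover the whole string, so the call returns None.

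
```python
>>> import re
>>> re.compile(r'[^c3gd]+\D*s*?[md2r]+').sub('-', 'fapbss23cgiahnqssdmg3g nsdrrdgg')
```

The pattern matches one or more of any character except [c3gd]; then zero or more of a non-digit, then zero or more of a literal 's' (lazy); then one or more of one of [md2r].
Matches: at [0:7] → 'fapbss2'; at [10:19] → 'iahnqssdm'; at [22:29] → ' nsdrrd'.
Each match is replaced by '-'.

'-3cg-g3g-gg'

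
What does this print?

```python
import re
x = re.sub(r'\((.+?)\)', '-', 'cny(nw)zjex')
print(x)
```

Matches: at [3:7] → '(nw)'.
`sub` substitutes '-' at each match site.

cny-zjex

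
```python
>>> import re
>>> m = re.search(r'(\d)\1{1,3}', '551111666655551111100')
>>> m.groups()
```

('5',)

A backreference is literal: `\1` must see the identical characters the first group matched.
`search` walks the string left to right and returns the first match it finds.
The match spans [0:2] → '55'.
Captured: group 1 = '5'.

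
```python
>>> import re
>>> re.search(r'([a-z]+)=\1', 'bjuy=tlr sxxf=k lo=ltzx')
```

`\1` has to match the exact text group 1 already captured.
`search` walks the string left to right and returns the first match it finds.
Here nothing in the string fits, so the call returns None.

None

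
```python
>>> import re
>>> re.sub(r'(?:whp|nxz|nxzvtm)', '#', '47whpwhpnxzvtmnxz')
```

Alternation isn't longest-match — the leftmost alternative that fits at this position is chosen.
Matches: at [2:5] → 'whp'; at [5:8] → 'whp'; at [8:11] → 'nxz'; at [14:17] → 'nxz'.
`sub` substitutes '#' at each match site.

'47###vtm#'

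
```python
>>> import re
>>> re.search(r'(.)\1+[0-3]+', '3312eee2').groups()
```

('3',)

`\1` has to match the exact text group 1 already captured.
`re.search` scans for the first position where the pattern succeeds.
The match spans [0:4] → '3312'.
Captured: group 1 = '3'.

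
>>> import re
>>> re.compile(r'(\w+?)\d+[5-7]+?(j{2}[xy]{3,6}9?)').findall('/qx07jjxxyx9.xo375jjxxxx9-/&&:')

A `+?`/`*?`/`{m,n}?` starts at its minimum and grows only as far as needed for what follows to match.
With 2 capturing groups, `findall` returns a 2-tuple per match.

[('qx', 'jjxxyx9'), ('xo', 'jjxxxx9')]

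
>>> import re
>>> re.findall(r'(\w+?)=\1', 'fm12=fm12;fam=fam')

['fm12', 'fam']

A backreference is literal: `\1` must see the identical characters the first group matched.
Scanning left to right: at [0:9] match 'fm12=fm12', group 1 = 'fm12'; at [10:17] match 'fam=fam', group 1 = 'fam'.
`findall` collects group 1 from each match (2 total).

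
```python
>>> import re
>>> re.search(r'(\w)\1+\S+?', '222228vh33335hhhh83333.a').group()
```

`\1` is not a pattern — it's the concrete string captured by group 1, re-applied verbatim.
The match spans [0:6] → '222228'.

'222228'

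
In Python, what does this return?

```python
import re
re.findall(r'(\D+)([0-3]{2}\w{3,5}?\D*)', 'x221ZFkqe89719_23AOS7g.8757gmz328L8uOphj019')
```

With 2 capturing groups, `findall` returns a 2-tuple per match.

[('x', '221ZFkqe'), ('_', '23AOS'), ('gmz', '328L8uOphj')]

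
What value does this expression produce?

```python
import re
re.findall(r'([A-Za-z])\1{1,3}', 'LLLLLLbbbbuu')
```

After group 1 captures some text, `\1` only succeeds where that same text appears again.
Walking the string: at [0:4] match 'LLLL', group 1 = 'L'; at [4:6] match 'LL', group 1 = 'L'; at [6:10] match 'bbbb', group 1 = 'b'; at [10:12] match 'uu', group 1 = 'u'.
One capturing group, so `findall` returns just the captured substring from each match — 4 in all.

['L', 'L', 'b', 'u']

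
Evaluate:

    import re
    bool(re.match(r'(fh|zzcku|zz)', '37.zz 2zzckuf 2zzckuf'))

False

`match` is anchored at position 0; if the pattern doesn't fit there, it returns None.
Here the pattern fails at index 0, so the call returns None, and `bool(None)` is False.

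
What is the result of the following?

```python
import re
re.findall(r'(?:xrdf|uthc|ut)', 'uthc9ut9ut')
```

['uthc', 'ut', 'ut']

The regex engine tests alternatives in the order written; an earlier branch that matches wins even if a later one would match more.
`findall` yields the raw match text (3 of them) because the pattern has no groups.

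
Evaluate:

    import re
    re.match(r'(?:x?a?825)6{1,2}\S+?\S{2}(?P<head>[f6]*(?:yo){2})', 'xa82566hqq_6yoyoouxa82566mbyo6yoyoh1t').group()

'xa82566hqq_6yoyo'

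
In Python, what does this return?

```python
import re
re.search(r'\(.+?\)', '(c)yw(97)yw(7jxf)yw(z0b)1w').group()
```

'(c)'

A `+?`/`*?`/`{m,n}?` starts at its minimum and grows only as far as needed for what follows to match.
`re.search` tries every starting position until one works.
The match spans [0:3] → '(c)'.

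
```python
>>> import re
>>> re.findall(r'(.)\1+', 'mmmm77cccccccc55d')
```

['m', '7', 'c', '5']

`\1` has to match the exact text group 1 already captured.
With a single group, `findall` returns only what that group captured — 4 items.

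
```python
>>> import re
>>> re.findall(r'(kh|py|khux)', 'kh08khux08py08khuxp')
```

Alternation isn't longest-match — the leftmost alternative that fits at this position is chosen.
Matches: at [0:2] match 'kh', group 1 = 'kh'; at [4:6] match 'kh', group 1 = 'kh'; at [10:12] match 'py', group 1 = 'py'; at [14:16] match 'kh', group 1 = 'kh'.
One capturing group, so `findall` returns just the captured substring from each match — 4 in all.

['kh', 'kh', 'py', 'kh']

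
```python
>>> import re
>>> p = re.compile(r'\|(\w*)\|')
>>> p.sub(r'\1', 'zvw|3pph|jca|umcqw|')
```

'zvw3pphjcaumcqw'

`\1` in the replacement pulls in group 1's text for each match.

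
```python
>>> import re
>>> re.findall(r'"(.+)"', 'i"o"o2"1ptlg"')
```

['o"o2"1ptlg']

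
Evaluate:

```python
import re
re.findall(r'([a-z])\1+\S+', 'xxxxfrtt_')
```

['x']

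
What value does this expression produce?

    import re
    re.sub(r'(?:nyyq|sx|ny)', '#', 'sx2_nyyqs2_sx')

'#2_#s2_#'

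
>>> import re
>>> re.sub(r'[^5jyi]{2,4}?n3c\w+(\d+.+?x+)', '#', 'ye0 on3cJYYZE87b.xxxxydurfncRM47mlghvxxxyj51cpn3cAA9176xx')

'y#ydurfncRM47mlghvxxxyj5#'

Every occurrence is swapped for '#'.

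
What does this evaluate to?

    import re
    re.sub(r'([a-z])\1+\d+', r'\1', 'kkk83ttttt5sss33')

'kts'

`\1` is not a pattern — it's the concrete string captured by group 1, re-applied verbatim.
Matches: at [0:5] → 'kkk83'; at [5:11] → 'ttttt5'; at [11:16] → 'sss33'.
Each match is replaced using the text its own group 1 captured.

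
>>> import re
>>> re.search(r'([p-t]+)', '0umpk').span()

(3, 4)

The pattern matches one or more of a character in [p-t] (captured).
The match spans [3:4] → 'p'.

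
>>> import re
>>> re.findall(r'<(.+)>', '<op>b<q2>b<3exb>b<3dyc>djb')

Scanning left to right: at [0:23] match '<op>b<q2>b<3exb>b<3dyc>', group 1 = 'op>b<q2>b<3exb>b<3dyc'.
`findall` collects group 1 from the one match (1 total).

['op>b<q2>b<3exb>b<3dyc']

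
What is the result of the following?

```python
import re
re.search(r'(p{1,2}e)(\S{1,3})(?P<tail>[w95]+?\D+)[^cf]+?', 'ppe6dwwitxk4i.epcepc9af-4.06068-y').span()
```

(0, 12)

A `+?`/`*?`/`{m,n}?` starts at its minimum and grows only as far as needed for what follows to match.
The match spans [0:12] → 'ppe6dwwitxk4'.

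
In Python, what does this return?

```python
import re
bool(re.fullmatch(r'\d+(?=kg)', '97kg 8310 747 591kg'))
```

The lookaround is zero-width — it requires the adjacent text to match without consuming it, so the asserted text isn't part of the match.
`re.fullmatch` is like wrapping the pattern in `^…$` (in single-line mode).
Here the string isn't matched end-to-end, so the call returns None, and `bool(None)` is False.

False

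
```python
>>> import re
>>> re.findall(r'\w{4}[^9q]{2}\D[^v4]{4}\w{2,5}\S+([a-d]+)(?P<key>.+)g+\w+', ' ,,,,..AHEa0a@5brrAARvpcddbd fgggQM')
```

[('d', ' fgg')]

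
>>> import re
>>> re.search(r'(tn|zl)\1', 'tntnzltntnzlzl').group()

The backreference `\1` re-matches whatever the first group consumed, character for character.
`re.search` scans for the first position where the pattern succeeds.
The match spans [0:4] → 'tntn'.
Captured: group 1 = 'tn'.

'tntn'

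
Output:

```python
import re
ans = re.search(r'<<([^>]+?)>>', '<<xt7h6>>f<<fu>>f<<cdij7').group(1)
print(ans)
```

xt7h6

`re.search` tries every starting position until one works.
The match spans [0:9] → '<<xt7h6>>'.
Captured: group 1 = 'xt7h6'.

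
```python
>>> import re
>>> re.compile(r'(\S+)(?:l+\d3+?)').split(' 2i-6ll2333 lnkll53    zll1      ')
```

[' ', '2i-6l', '33 ', 'lnkl', '    zll1      ']

The pattern matches one or more of a non-whitespace character (captured); then one or more of the literal 'l', then a digit, then one or more of the literal '3' (lazy) (non-capturing group).
Matches to split on: at [1:9] → '2i-6ll23'; at [12:19] → 'lnkll53'.
`re.split` interleaves the captured-group text with the surrounding fragments.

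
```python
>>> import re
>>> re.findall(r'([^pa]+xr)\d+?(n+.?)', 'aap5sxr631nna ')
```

[('5sxr', 'nna')]

The pattern matches one or more of any character except [pa], then the literal 'xr' (captured); then one or more of a digit (lazy); then one or more of the literal 'n', then optionally any character (captured).
Matches: at [3:13] match '5sxr631nna', groups = ('5sxr', 'nna').
With 2 capturing groups, `findall` returns a 2-tuple per match.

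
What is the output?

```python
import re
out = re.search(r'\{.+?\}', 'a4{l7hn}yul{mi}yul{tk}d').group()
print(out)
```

Lazy quantifiers expand one character at a time until the remainder of the pattern can match.
`search` walks the string left to right and returns the first match it finds.
The match spans [2:8] → '{l7hn}'.

{l7hn}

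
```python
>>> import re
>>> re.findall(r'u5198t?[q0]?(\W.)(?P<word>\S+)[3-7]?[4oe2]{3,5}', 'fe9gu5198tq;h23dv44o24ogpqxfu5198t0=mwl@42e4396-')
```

[(';h', '23dv44o24ogpqxfu5198t0=mwl@4')]

Multiple groups make `findall` return tuples — one 2-tuple for the one match.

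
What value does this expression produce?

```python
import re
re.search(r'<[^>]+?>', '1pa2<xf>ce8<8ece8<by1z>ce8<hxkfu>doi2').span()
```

(4, 8)

The match spans [4:8] → '<xf>'.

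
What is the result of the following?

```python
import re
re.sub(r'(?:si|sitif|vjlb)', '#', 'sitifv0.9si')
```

'#tifv0.9#'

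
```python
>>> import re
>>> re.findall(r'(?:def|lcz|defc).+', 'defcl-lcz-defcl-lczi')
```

`findall` yields the raw match text (1 of them) because the pattern has no groups.

['defcl-lcz-defcl-lczi']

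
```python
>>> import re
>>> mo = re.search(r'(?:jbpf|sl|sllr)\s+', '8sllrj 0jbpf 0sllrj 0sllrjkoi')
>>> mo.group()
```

'jbpf '

The match spans [8:13] → 'jbpf '.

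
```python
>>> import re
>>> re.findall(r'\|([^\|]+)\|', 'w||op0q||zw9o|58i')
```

Walking the string: at [2:8] match '|op0q|', group 1 = 'op0q'; at [8:14] match '|zw9o|', group 1 = 'zw9o'.
With a single group, `findall` returns only what that group captured — 2 items.

['op0q', 'zw9o']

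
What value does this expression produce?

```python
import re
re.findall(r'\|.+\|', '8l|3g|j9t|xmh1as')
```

`findall` yields the raw match text (1 of them) because the pattern has no groups.

['|3g|j9t|']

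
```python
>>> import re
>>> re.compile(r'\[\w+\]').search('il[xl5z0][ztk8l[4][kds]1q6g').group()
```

The match spans [2:9] → '[xl5z0]'.

'[xl5z0]'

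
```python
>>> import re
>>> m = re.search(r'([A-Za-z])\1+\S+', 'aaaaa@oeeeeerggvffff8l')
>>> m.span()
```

(0, 22)

After group 1 captures some text, `\1` only succeeds where that same text appears again.
`re.search` tries every starting position until one works.
The match spans [0:22] → 'aaaaa@oeeeeerggvffff8l'.
Captured: group 1 = 'a'.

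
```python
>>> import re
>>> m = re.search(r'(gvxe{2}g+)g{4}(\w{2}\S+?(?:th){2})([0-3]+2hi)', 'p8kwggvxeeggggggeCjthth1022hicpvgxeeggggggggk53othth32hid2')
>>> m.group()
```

'gvxeeggggggeCjthth1022hi'

The `?` after the quantifier makes it lazy — it takes as little as possible before letting the rest of the pattern try.
The match spans [5:29] → 'gvxeeggggggeCjthth1022hi'.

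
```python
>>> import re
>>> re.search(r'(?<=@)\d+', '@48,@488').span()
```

(1, 3)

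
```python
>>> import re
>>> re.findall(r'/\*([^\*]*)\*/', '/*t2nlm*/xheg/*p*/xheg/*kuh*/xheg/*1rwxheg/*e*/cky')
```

['t2nlm', 'p', 'kuh', 'e']

Walking the string: at [0:9] match '/*t2nlm*/', group 1 = 't2nlm'; at [13:18] match '/*p*/', group 1 = 'p'; at [22:29] match '/*kuh*/', group 1 = 'kuh'; at [42:47] match '/*e*/', group 1 = 'e'.
One capturing group, so `findall` returns just the captured substring from each match — 4 in all.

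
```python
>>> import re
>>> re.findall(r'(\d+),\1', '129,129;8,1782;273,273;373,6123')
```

A backreference is literal: `\1` must see the identical characters the first group matched.
Matches: at [0:7] match '129,129', group 1 = '129'; at [15:22] match '273,273', group 1 = '273'.
With a single group, `findall` returns only what that group captured — 2 items.

['129', '273']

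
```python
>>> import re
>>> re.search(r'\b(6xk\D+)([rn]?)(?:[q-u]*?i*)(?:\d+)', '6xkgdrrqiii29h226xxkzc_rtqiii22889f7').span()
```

(0, 13)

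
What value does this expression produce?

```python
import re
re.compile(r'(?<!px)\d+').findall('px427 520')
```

['27', '520']

`(?!…)`/`(?<!…)` only lets a position through if the neighbouring text does NOT match; no characters are consumed.
Walking the string: at [3:5] → '27'; at [6:9] → '520'.
`findall` yields the raw match text (2 of them) because the pattern has no groups.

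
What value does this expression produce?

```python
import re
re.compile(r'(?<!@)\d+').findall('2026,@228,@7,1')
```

The negative lookaround is zero-width — it rules out positions where the adjacent text would match, without consuming anything.
With no groups in the pattern, `findall` gives back each whole match — 3 here.

['2026', '28', '1']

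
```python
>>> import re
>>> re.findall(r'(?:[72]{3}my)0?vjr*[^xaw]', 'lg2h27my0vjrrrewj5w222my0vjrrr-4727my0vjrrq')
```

This matches exactly 3 of one of [72], then the literal 'my' (non-capturing group); then optionally a literal '0', then the literal 'vj', then zero or more of a literal 'r'; then any character except [xaw].
Since nothing is captured, `findall` lists the 2 matched substrings directly.

['222my0vjrrr-', '727my0vjrrq']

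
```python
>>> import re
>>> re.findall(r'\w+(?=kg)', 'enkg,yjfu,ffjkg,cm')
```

The positive lookaround only admits positions where the adjacent text matches; those characters stay outside the span.
`findall` yields the raw match text (2 of them) because the pattern has no groups.

['en', 'ffj']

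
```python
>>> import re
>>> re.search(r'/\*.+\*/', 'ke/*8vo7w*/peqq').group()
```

'/*8vo7w*/'

`re.search` scans for the first position where the pattern succeeds.
The match spans [2:11] → '/*8vo7w*/'.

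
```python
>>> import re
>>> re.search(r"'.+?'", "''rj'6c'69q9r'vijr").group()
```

Because the quantifier is non-greedy, it stops expanding at the earliest point where the rest of the pattern can succeed.
The match spans [0:5] → "''rj'".

"''rj'"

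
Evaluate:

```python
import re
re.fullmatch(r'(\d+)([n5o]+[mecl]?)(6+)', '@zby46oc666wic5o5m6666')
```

None

Pattern: one or more of a digit (captured); then one or more of one of [n5o], then optionally one of [mecl] (captured); then one or more of a literal '6' (captured).
`re.fullmatch` is like wrapping the pattern in `^…$` (in single-line mode).
Here the pattern can't cover the whole string, so the call returns None.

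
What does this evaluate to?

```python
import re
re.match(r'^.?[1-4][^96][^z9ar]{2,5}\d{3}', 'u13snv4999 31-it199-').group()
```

'u13snv4999'

`re.match` won't scan ahead — the pattern has to work from the very first character.
The match spans [0:10] → 'u13snv4999'.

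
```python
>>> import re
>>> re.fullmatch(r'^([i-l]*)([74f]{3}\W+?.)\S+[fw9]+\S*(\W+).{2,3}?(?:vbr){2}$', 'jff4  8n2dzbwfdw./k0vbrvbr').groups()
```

('j', 'ff4  ', '/')

The pattern matches anchored at the start of the string; then zero or more of a character in [i-l] (captured); then exactly 3 of one of [74f], then one or more of a non-word character (lazy), then any character (captured); then one or more of a non-whitespace character, then one or more of one of [fw9], then zero or more of a non-whitespace character; then one or more of a non-word character (captured); then 2 to 3 of any character (lazy), then the literal 'vbr' repeated 2 times; then anchored at the end.
`re.fullmatch` requires the pattern to consume the entire string.
The match spans [0:26] → 'jff4  8n2dzbwfdw./k0vbrvbr'.
Captured: group 1 = 'j', group 2 = 'ff4  ', group 3 = '/'.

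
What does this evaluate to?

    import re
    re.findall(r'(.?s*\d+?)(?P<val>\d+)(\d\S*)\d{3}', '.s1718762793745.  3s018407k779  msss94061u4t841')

This matches optionally any character, then zero or more of a literal 's', then one or more of a digit (lazy) (captured); then one or more of a digit (captured as 'val'); then a digit, then zero or more of a non-whitespace character (captured); then exactly 3 of a digit.
Scanning left to right: at [0:15] match '.s1718762793745', groups = ('.s1', '71876279', '3'); at [18:30] match '3s018407k779', groups = ('3s0', '1840', '7k'); at [32:47] match 'msss94061u4t841', groups = ('msss9', '406', '1u4t').
With 3 capturing groups, `findall` returns a 3-tuple per match.

[('.s1', '71876279', '3'), ('3s0', '1840', '7k'), ('msss9', '406', '1u4t')]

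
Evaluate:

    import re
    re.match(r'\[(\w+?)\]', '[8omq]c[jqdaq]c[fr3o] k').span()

`re.match` only tries the pattern at the start of the string.
The match spans [0:6] → '[8omq]'.
Captured: group 1 = '8omq'.

(0, 6)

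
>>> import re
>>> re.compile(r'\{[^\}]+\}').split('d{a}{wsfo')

['d', '{wsfo']

Matches to split on: at [1:4] → '{a}'.
The string is cut at each match, leaving 2 pieces.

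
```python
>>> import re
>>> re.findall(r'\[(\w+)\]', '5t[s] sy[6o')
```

With a single group, `findall` returns only what that group captured — 1 item.

['s']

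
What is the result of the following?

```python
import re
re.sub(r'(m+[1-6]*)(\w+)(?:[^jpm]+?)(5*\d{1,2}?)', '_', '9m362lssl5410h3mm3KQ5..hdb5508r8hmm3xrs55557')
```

Pattern: one or more of a literal 'm', then zero or more of a character in [1-6] (captured); then one or more of a word character (captured); then one or more of any character except [jpm] (lazy) (non-capturing group); then zero or more of a literal '5', then 1 to 2 of a digit (lazy) (captured).
Matches: at [1:29] → 'm362lssl5410h3mm3KQ5..hdb550'; at [33:44] → 'mm3xrs55557'.
Every occurrence is swapped for '_'.

'9_8r8h_'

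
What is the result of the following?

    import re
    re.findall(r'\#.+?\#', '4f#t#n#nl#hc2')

Lazy quantifiers expand one character at a time until the remainder of the pattern can match.
Matches: at [2:5] → '#t#'; at [6:10] → '#nl#'.
No capturing groups, so `findall` returns the 2 full match strings.

['#t#', '#nl#']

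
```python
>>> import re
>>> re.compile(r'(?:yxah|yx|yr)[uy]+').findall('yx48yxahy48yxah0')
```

['yxahy']

No capturing groups, so `findall` returns the 1 full match string.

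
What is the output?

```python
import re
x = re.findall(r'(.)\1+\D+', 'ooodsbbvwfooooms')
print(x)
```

['o']

After group 1 captures some text, `\1` only succeeds where that same text appears again.
Because there's exactly one group, `findall` drops the full match and keeps group 1 from the one hit.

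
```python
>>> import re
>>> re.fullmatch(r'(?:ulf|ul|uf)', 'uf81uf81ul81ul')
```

None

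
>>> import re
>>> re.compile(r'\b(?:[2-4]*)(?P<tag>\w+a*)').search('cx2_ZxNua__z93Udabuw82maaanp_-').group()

The pattern matches a word boundary (`\b`, zero-width); then zero or more of a character in [2-4] (non-capturing group); then one or more of a word character, then zero or more of the literal 'a' (captured as 'tag').
Unlike `match`, `search` isn't anchored — it looks for the pattern anywhere in the string.
The match spans [0:29] → 'cx2_ZxNua__z93Udabuw82maaanp_'.
Captured: group 1 = 'cx2_ZxNua__z93Udabuw82maaanp_'.

'cx2_ZxNua__z93Udabuw82maaanp_'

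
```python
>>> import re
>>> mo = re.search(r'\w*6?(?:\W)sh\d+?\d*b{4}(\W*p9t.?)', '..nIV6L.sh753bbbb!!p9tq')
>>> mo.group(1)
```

'!!p9tq'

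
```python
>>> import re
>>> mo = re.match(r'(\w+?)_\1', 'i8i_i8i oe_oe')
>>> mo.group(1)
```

The match spans [0:7] → 'i8i_i8i'.
Captured: group 1 = 'i8i'.

'i8i'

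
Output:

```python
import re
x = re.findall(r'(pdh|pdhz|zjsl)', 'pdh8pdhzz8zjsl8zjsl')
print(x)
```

['pdh', 'pdh', 'zjsl', 'zjsl']

Branches in `(...|...)` are attempted left-to-right; the first branch that allows the whole pattern to succeed is taken.
One capturing group, so `findall` returns just the captured substring from each match — 4 in all.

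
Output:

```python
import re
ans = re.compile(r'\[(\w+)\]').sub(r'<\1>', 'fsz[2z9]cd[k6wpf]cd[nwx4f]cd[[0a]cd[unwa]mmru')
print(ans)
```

Matches: at [3:8] → '[2z9]'; at [10:17] → '[k6wpf]'; at [19:26] → '[nwx4f]'; at [29:33] → '[0a]'; at [35:41] → '[unwa]'.
The replacement refers to a captured group, so each match is rewritten using its own captured text.

fsz<2z9>cd<k6wpf>cd<nwx4f>cd[<0a>cd<unwa>mmru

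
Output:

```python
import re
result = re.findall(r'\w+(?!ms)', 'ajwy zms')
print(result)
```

['ajwy', 'zms']

Because the assertion is negative and zero-width, positions next to the forbidden text are skipped.
With no groups in the pattern, `findall` gives back each whole match — 2 here.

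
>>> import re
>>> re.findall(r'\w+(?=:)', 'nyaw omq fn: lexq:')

['fn', 'lexq']

Lookahead/lookbehind check context without consuming it, so the matched span excludes the asserted characters.
Matches: at [9:11] → 'fn'; at [13:17] → 'lexq'.
With no groups in the pattern, `findall` gives back each whole match — 2 here.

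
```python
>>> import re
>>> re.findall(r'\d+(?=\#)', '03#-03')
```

['03']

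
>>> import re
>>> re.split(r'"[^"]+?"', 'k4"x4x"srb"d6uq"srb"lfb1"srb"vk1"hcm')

['k4', 'srb', 'srb', 'srb', 'hcm']

Splitting on the pattern gives 5 pieces.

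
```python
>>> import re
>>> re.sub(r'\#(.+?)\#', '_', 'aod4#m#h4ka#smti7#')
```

'aod4_h4ka_'

Matches: at [4:7] → '#m#'; at [11:18] → '#smti7#'.
`sub` substitutes '_' at each match site.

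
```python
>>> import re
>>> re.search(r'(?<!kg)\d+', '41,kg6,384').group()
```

'41'

`(?!…)`/`(?<!…)` only lets a position through if the neighbouring text does NOT match; no characters are consumed.
`search` walks the string left to right and returns the first match it finds.
The match spans [0:2] → '41'.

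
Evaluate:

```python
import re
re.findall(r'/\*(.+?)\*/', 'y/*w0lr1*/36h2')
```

Scanning left to right: at [1:10] match '/*w0lr1*/', group 1 = 'w0lr1'.
One capturing group, so `findall` returns just the captured substring from the one match — 1 in all.

['w0lr1']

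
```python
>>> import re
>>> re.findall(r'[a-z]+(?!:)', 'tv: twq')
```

The negative lookahead/lookbehind blocks any match where the forbidden context is present.
`findall` yields the raw match text (2 of them) because the pattern has no groups.

['t', 'twq']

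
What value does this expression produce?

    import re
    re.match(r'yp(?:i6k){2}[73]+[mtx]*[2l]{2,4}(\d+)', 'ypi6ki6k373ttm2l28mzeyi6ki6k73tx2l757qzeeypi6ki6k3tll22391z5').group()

'ypi6ki6k373ttm2l28'

This matches the literal 'yp', then the literal 'i6k' repeated 2 times, then one or more of one of [73]; then zero or more of one of [mtx], then 2 to 4 of one of [2l]; then one or more of a digit (captured).
`re.match` won't scan ahead — the pattern has to work from the very first character.
The match spans [0:18] → 'ypi6ki6k373ttm2l28'.
Captured: group 1 = '8'.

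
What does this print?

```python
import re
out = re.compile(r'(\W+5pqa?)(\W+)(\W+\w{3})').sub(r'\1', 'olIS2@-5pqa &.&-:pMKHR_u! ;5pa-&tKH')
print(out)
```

olIS2@-5pqaHR_u! ;5pa-&tKH

This matches one or more of a non-word character, then the literal '5pq', then optionally the literal 'a' (captured); then one or more of a non-word character (captured); then one or more of a non-word character, then exactly 3 of a word character (captured).
Matches: at [5:20] → '@-5pqa &.&-:pMK'.
Each match is replaced using the text its own group 1 captured.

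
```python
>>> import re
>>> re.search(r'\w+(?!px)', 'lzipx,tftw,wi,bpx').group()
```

'lzipx'

A negative assertion filters positions out without eating any characters.
`search` walks the string left to right and returns the first match it finds.
The match spans [0:5] → 'lzipx'.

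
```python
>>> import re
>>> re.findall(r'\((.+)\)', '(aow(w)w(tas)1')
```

['aow(w)w(tas']

Matches: at [0:13] match '(aow(w)w(tas)', group 1 = 'aow(w)w(tas'.
One capturing group, so `findall` returns just the captured substring from the one match — 1 in all.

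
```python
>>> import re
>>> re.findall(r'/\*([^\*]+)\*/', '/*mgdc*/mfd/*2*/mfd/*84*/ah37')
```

['mgdc', '2', '84']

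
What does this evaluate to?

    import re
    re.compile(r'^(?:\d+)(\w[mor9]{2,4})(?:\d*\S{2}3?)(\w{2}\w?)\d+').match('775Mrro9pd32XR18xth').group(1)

'Mrro9'

The match spans [0:16] → '775Mrro9pd32XR18'.
Captured: group 1 = 'Mrro9', group 2 = '2XR'.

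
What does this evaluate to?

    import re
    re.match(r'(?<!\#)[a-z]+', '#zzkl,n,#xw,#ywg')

None

With `match`, the pattern is implicitly anchored at the beginning.
Here position 0 doesn't satisfy it, so the call returns None.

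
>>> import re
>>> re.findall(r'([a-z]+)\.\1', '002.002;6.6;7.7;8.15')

[]

The backreference `\1` re-matches whatever the first group consumed, character for character.
With a single group, `findall` returns only what that group captured — 0 items.
Nothing in the string satisfies the pattern, so the list is empty.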